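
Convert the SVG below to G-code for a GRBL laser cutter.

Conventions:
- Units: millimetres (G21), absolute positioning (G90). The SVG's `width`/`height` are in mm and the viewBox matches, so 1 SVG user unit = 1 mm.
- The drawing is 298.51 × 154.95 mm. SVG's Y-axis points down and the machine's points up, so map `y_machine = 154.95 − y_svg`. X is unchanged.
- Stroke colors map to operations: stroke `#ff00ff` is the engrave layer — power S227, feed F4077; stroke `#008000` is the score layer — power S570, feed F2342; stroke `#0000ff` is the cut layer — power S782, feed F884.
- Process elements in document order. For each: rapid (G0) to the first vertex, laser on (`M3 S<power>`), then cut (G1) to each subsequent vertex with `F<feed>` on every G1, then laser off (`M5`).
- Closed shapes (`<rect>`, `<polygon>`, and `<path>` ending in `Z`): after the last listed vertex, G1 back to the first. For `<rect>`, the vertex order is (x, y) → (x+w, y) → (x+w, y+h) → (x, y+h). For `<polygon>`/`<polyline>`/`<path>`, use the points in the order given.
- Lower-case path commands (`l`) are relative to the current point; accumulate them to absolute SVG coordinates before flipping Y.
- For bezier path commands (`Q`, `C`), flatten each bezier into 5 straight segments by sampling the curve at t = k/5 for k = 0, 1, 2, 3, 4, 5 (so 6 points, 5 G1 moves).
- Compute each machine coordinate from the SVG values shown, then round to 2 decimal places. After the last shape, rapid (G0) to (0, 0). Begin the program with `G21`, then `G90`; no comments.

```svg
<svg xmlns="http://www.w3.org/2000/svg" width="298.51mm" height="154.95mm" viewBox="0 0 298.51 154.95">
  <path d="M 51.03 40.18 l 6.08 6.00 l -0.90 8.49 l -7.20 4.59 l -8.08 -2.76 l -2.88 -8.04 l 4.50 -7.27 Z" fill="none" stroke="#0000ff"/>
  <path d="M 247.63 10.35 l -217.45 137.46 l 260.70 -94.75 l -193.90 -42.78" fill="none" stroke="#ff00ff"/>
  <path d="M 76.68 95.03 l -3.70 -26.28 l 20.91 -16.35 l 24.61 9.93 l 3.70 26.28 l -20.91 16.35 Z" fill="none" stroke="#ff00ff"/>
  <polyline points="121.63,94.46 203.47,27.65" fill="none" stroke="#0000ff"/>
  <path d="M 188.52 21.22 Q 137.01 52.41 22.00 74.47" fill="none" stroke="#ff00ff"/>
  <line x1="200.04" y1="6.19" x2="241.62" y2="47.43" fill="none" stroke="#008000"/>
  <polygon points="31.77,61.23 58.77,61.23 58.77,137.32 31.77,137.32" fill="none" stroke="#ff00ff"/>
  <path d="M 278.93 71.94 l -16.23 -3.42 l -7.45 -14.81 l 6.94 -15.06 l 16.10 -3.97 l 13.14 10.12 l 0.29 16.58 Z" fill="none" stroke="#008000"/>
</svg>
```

G21
G90
G0 X51.03 Y114.77
M3 S782
G1 X57.11 Y108.77 F884
G1 X56.21 Y100.28 F884
G1 X49.01 Y95.69 F884
G1 X40.93 Y98.45 F884
G1 X38.05 Y106.49 F884
G1 X42.55 Y113.76 F884
G1 X51.03 Y114.77 F884
M5
G0 X247.63 Y144.60
M3 S227
G1 X30.18 Y7.14 F4077
G1 X290.88 Y101.89 F4077
G1 X96.98 Y144.67 F4077
M5
G0 X76.68 Y59.92
M3 S227
G1 X72.98 Y86.20 F4077
G1 X93.89 Y102.55 F4077
G1 X118.50 Y92.62 F4077
G1 X122.20 Y66.34 F4077
G1 X101.29 Y49.99 F4077
G1 X76.68 Y59.92 F4077
M5
G0 X121.63 Y60.49
M3 S782
G1 X203.47 Y127.30 F884
M5
G0 X188.52 Y133.73
M3 S227
G1 X165.38 Y121.62 F4077
G1 X137.15 Y110.24 F4077
G1 X103.85 Y99.59 F4077
G1 X65.46 Y89.67 F4077
G1 X22.00 Y80.48 F4077
M5
G0 X200.04 Y148.76
M3 S570
G1 X241.62 Y107.52 F2342
M5
G0 X31.77 Y93.72
M3 S227
G1 X58.77 Y93.72 F4077
G1 X58.77 Y17.63 F4077
G1 X31.77 Y17.63 F4077
G1 X31.77 Y93.72 F4077
M5
G0 X278.93 Y83.01
M3 S570
G1 X262.70 Y86.43 F2342
G1 X255.25 Y101.24 F2342
G1 X262.19 Y116.30 F2342
G1 X278.29 Y120.27 F2342
G1 X291.43 Y110.15 F2342
G1 X291.72 Y93.57 F2342
G1 X278.93 Y83.01 F2342
M5
G0 X0.00 Y0.00

Since the viewBox matches the mm dimensions, user units are millimetres directly. The only transform is the Y-flip y_m = 154.95 − y_svg.

Shape 1 is a regular polygon drawn with `<path>`. Its stroke #0000ff means cut at S782, F884. After flipping Y the toolpath is (51.03,114.77) → (57.11,108.77) → (56.21,100.28) → (49.01,95.69) → (40.93,98.45) → (38.05,106.49) → (42.55,113.76) → (51.03,114.77), returning to the start.

Shape 2 is a open polyline drawn with `<path>`. Its stroke #ff00ff means engrave at S227, F4077. After flipping Y the toolpath is (247.63,144.60) → (30.18,7.14) → (290.88,101.89) → (96.98,144.67).

Shape 3 is a regular polygon drawn with `<path>`. Its stroke #ff00ff means engrave at S227, F4077. After flipping Y the toolpath is (76.68,59.92) → (72.98,86.20) → (93.89,102.55) → (118.50,92.62) → (122.20,66.34) → (101.29,49.99) → (76.68,59.92), returning to the start.

Shape 4 is a line segment drawn with `<polyline>`. Its stroke #0000ff means cut at S782, F884. After flipping Y the toolpath is (121.63,60.49) → (203.47,127.30).

Shape 5 is a quadratic bezier drawn with `<path>`. Its stroke #ff00ff means engrave at S227, F4077. After flipping Y the toolpath is (188.52,133.73) → (165.38,121.62) → (137.15,110.24) → (103.85,99.59) → (65.46,89.67) → (22.00,80.48).

Shape 6 is a line segment drawn with `<line>`. Its stroke #008000 means score at S570, F2342. After flipping Y the toolpath is (200.04,148.76) → (241.62,107.52).

Shape 7 is a rectangle drawn with `<polygon>`. Its stroke #ff00ff means engrave at S227, F4077. After flipping Y the toolpath is (31.77,93.72) → (58.77,93.72) → (58.77,17.63) → (31.77,17.63) → (31.77,93.72), returning to the start.

Shape 8 is a regular polygon drawn with `<path>`. Its stroke #008000 means score at S570, F2342. After flipping Y the toolpath is (278.93,83.01) → (262.70,86.43) → (255.25,101.24) → (262.19,116.30) → (278.29,120.27) → (291.43,110.15) → (291.72,93.57) → (278.93,83.01), returning to the start.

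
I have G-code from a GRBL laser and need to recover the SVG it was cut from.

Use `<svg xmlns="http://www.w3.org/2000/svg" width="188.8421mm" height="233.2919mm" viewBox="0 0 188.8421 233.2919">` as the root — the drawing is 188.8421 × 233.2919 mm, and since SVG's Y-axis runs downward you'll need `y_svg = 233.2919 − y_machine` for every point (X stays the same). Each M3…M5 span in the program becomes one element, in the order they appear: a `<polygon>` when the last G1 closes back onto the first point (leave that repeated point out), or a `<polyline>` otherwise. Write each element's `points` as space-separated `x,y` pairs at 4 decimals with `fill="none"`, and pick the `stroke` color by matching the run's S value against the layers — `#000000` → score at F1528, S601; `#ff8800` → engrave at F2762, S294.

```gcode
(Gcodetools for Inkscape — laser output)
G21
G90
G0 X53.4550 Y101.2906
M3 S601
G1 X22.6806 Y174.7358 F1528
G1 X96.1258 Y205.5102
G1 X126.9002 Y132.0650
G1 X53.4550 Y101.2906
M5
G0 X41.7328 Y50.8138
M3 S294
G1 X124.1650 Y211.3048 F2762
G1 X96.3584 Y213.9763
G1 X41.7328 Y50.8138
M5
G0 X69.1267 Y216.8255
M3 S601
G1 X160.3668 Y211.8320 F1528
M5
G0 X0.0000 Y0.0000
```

y_svg = 233.2919 − y_m.

[1] S601→`#000000` (score); closed run; points: 53.4550,132.0013 22.6806,58.5561 96.1258,27.7817 126.9002,101.2269

[2] S294→`#ff8800` (engrave); closed run; points: 41.7328,182.4781 124.1650,21.9871 96.3584,19.3156

[3] S601→`#000000` (score); open run; points: 69.1267,16.4664 160.3668,21.4599

<svg xmlns="http://www.w3.org/2000/svg" width="188.8421mm" height="233.2919mm" viewBox="0 0 188.8421 233.2919">
  <polygon points="53.4550,132.0013 22.6806,58.5561 96.1258,27.7817 126.9002,101.2269" fill="none" stroke="#000000"/>
  <polygon points="41.7328,182.4781 124.1650,21.9871 96.3584,19.3156" fill="none" stroke="#ff8800"/>
  <polyline points="69.1267,16.4664 160.3668,21.4599" fill="none" stroke="#000000"/>
</svg>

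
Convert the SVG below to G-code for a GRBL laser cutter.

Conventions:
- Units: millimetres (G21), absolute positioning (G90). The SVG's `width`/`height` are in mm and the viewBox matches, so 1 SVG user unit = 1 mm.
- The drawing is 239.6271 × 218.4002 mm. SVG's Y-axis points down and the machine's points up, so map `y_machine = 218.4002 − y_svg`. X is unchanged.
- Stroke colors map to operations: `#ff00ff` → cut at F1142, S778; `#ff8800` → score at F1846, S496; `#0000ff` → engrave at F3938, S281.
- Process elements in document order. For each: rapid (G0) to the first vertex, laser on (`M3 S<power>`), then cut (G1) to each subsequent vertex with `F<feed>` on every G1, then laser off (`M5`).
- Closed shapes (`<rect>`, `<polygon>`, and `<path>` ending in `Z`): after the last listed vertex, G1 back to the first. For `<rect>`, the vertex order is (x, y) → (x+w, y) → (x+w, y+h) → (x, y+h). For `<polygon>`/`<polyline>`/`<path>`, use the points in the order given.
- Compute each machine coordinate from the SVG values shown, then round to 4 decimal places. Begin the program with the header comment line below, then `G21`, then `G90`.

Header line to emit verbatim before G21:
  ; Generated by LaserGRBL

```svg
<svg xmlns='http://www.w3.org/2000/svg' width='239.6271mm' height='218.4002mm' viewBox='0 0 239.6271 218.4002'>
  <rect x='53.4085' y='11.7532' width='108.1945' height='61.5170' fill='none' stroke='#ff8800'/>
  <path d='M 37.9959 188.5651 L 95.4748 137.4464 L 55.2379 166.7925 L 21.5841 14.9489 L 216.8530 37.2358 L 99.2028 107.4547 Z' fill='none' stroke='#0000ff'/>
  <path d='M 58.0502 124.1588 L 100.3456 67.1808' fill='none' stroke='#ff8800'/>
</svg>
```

; Generated by LaserGRBL
G21
G90
G0 X53.4085 Y206.6470
M3 S496
G1 X161.6030 Y206.6470 F1846
G1 X161.6030 Y145.1300 F1846
G1 X53.4085 Y145.1300 F1846
G1 X53.4085 Y206.6470 F1846
M5
G0 X37.9959 Y29.8351
M3 S281
G1 X95.4748 Y80.9538 F3938
G1 X55.2379 Y51.6077 F3938
G1 X21.5841 Y203.4513 F3938
G1 X216.8530 Y181.1644 F3938
G1 X99.2028 Y110.9455 F3938
G1 X37.9959 Y29.8351 F3938
M5
G0 X58.0502 Y94.2414
M3 S496
G1 X100.3456 Y151.2194 F1846
M5

1 u = 1 mm; y_m = 218.4002 − y.

[1] `<rect>` rectangle, #ff8800→score S496 F1846: (53.4085,206.6470) → (161.6030,206.6470) → (161.6030,145.1300) → (53.4085,145.1300) → (53.4085,206.6470) (closed)

[2] `<path>` closed polygon, #0000ff→engrave S281 F3938: (37.9959,29.8351) → (95.4748,80.9538) → (55.2379,51.6077) → (21.5841,203.4513) → (216.8530,181.1644) → (99.2028,110.9455) → (37.9959,29.8351) (closed)

[3] `<path>` line segment, #ff8800→score S496 F1846: (58.0502,94.2414) → (100.3456,151.2194)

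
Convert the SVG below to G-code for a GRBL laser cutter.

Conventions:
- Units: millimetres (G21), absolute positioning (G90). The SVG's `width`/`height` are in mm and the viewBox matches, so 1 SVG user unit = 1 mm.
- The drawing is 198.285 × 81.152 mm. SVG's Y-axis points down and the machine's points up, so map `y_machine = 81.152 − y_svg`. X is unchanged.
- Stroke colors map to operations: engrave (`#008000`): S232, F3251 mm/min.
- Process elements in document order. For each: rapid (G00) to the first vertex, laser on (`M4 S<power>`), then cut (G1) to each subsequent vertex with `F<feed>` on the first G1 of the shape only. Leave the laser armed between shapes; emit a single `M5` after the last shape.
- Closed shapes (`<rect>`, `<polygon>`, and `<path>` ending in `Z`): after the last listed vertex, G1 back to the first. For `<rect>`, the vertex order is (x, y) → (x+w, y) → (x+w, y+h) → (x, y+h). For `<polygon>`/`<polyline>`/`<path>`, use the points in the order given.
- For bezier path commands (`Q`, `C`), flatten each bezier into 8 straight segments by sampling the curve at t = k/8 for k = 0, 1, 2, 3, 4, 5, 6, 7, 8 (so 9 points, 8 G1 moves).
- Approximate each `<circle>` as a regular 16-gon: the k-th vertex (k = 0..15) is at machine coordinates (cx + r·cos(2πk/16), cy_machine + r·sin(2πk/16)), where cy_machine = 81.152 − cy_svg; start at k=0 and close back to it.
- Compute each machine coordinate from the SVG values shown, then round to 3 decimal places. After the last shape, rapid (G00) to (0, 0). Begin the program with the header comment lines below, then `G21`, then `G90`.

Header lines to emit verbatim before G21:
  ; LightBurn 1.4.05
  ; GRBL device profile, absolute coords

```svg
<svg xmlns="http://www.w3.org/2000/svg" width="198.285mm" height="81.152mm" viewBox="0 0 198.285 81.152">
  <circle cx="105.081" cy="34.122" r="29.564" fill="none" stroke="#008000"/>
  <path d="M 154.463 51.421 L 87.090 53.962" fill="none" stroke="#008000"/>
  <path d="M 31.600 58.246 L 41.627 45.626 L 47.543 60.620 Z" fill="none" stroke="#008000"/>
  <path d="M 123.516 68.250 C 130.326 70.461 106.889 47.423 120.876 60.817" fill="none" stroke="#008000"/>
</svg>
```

viewBox `0 0 198.285 81.152` with mm width/height → 1 unit = 1 mm. Flip: y_m = 81.152 − y_svg.

**Shape 1** — `<circle>` circle, stroke `#008000` → engrave (S232, F3251). Machine vertices: (134.645,47.030) → (132.395,58.344) → (125.986,67.935) → (116.395,74.344) → (105.081,76.594) → (93.767,74.344) → (84.176,67.935) → (77.767,58.344) → (75.517,47.030) → (77.767,35.716) → (84.176,26.125) → (93.767,19.716) → (105.081,17.466) → (116.395,19.716) → (125.986,26.125) → (132.395,35.716) → (134.645,47.030). Closed: final G1 returns to the first vertex.

**Shape 2** — `<path>` line segment, stroke `#008000` → engrave (S232, F3251). Machine vertices: (154.463,29.731) → (87.090,27.190). Open path.

**Shape 3** — `<path>` regular polygon, stroke `#008000` → engrave (S232, F3251). Machine vertices: (31.600,22.906) → (41.627,35.526) → (47.543,20.532) → (31.600,22.906). Closed: final G1 returns to the first vertex.

**Shape 4** — `<path>` cubic bezier, stroke `#008000` → engrave (S232, F3251). Control points (SVG): P0=(123.516,68.250), P1=(130.326,70.461), P2=(106.889,47.423), P3=(120.876,60.817); sampled at t=k/8. Machine vertices: (123.516,12.902) → (124.784,13.136) → (124.010,15.014) → (121.985,17.814) → (119.505,20.812) → (117.360,23.286) → (116.345,24.513) → (117.253,23.770) → (120.876,20.335). Open path.

; LightBurn 1.4.05
; GRBL device profile, absolute coords
G21
G90
G00 X134.645 Y47.030
M4 S232
G1 X132.395 Y58.344 F3251
G1 X125.986 Y67.935
G1 X116.395 Y74.344
G1 X105.081 Y76.594
G1 X93.767 Y74.344
G1 X84.176 Y67.935
G1 X77.767 Y58.344
G1 X75.517 Y47.030
G1 X77.767 Y35.716
G1 X84.176 Y26.125
G1 X93.767 Y19.716
G1 X105.081 Y17.466
G1 X116.395 Y19.716
G1 X125.986 Y26.125
G1 X132.395 Y35.716
G1 X134.645 Y47.030
G00 X154.463 Y29.731
M4 S232
G1 X87.090 Y27.190 F3251
G00 X31.600 Y22.906
M4 S232
G1 X41.627 Y35.526 F3251
G1 X47.543 Y20.532
G1 X31.600 Y22.906
G00 X123.516 Y12.902
M4 S232
G1 X124.784 Y13.136 F3251
G1 X124.010 Y15.014
G1 X121.985 Y17.814
G1 X119.505 Y20.812
G1 X117.360 Y23.286
G1 X116.345 Y24.513
G1 X117.253 Y23.770
G1 X120.876 Y20.335
M5
G00 X0.000 Y0.000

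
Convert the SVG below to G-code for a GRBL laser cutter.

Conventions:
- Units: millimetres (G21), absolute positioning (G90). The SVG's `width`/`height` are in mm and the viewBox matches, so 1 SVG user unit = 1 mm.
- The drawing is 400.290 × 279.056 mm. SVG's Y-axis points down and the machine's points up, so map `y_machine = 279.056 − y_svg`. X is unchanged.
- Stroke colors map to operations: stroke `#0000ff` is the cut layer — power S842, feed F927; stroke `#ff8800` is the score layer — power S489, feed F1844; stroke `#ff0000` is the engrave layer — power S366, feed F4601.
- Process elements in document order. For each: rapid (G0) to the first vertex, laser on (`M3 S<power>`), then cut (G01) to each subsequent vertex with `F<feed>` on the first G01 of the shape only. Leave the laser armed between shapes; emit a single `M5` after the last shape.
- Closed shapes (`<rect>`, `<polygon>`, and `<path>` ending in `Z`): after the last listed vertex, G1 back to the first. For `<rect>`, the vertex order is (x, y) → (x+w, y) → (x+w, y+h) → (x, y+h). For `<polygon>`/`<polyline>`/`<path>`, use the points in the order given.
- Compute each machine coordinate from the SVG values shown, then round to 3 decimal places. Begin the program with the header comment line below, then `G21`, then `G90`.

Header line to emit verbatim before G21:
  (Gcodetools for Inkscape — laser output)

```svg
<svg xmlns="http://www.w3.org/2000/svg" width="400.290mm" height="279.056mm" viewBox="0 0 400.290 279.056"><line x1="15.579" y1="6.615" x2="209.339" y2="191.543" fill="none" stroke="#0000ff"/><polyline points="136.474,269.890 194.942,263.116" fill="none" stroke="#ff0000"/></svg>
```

viewBox `0 0 400.290 279.056` with mm width/height → 1 unit = 1 mm. Flip: y_m = 279.056 − y_svg.

**Shape 1** — `<line>` line segment, stroke `#0000ff` → cut (S842, F927). Machine vertices: (15.579,272.441) → (209.339,87.513). Open path.

**Shape 2** — `<polyline>` line segment, stroke `#ff0000` → engrave (S366, F4601). Machine vertices: (136.474,9.166) → (194.942,15.940). Open path.

(Gcodetools for Inkscape — laser output)
G21
G90
G0 X15.579 Y272.441
M3 S842
G01 X209.339 Y87.513 F927
G0 X136.474 Y9.166
M3 S366
G01 X194.942 Y15.940 F4601
M5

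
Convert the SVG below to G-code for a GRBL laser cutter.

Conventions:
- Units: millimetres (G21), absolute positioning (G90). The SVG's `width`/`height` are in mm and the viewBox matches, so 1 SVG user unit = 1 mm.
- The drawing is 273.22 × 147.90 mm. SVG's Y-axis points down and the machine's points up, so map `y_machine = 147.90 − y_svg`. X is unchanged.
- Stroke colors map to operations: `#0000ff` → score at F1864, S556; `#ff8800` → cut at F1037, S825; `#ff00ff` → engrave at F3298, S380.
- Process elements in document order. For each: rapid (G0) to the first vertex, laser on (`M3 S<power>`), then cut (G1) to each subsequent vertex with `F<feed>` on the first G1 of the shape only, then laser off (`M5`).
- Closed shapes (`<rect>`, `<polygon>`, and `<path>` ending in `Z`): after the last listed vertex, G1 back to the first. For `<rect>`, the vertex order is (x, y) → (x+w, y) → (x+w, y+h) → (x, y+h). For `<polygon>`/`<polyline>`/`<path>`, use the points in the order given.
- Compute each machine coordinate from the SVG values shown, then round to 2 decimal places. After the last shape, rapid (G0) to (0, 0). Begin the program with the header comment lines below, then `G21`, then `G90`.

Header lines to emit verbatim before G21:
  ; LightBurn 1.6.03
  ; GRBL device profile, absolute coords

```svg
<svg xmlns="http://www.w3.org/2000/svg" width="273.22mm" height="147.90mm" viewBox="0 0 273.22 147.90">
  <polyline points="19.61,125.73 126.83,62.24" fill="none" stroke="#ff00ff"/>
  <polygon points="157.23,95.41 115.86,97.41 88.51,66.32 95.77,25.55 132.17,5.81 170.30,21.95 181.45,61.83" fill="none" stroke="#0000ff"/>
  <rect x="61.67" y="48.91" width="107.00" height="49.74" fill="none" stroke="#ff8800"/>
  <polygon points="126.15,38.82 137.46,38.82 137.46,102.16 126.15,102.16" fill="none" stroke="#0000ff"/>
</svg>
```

; LightBurn 1.6.03
; GRBL device profile, absolute coords
G21
G90
G0 X19.61 Y22.17
M3 S380
G1 X126.83 Y85.66 F3298
M5
G0 X157.23 Y52.49
M3 S556
G1 X115.86 Y50.49 F1864
G1 X88.51 Y81.58
G1 X95.77 Y122.35
G1 X132.17 Y142.09
G1 X170.30 Y125.95
G1 X181.45 Y86.07
G1 X157.23 Y52.49
M5
G0 X61.67 Y98.99
M3 S825
G1 X168.67 Y98.99 F1037
G1 X168.67 Y49.25
G1 X61.67 Y49.25
G1 X61.67 Y98.99
M5
G0 X126.15 Y109.08
M3 S556
G1 X137.46 Y109.08 F1864
G1 X137.46 Y45.74
G1 X126.15 Y45.74
G1 X126.15 Y109.08
M5
G0 X0.00 Y0.00

1 u = 1 mm; y_m = 147.90 − y.

[1] `<polyline>` line segment, #ff00ff→engrave S380 F3298: (19.61,22.17) → (126.83,85.66)

[2] `<polygon>` regular polygon, #0000ff→score S556 F1864: (157.23,52.49) → (115.86,50.49) → (88.51,81.58) → (95.77,122.35) → (132.17,142.09) → (170.30,125.95) → (181.45,86.07) → (157.23,52.49) (closed)

[3] `<rect>` rectangle, #ff8800→cut S825 F1037: (61.67,98.99) → (168.67,98.99) → (168.67,49.25) → (61.67,49.25) → (61.67,98.99) (closed)

[4] `<polygon>` rectangle, #0000ff→score S556 F1864: (126.15,109.08) → (137.46,109.08) → (137.46,45.74) → (126.15,45.74) → (126.15,109.08) (closed)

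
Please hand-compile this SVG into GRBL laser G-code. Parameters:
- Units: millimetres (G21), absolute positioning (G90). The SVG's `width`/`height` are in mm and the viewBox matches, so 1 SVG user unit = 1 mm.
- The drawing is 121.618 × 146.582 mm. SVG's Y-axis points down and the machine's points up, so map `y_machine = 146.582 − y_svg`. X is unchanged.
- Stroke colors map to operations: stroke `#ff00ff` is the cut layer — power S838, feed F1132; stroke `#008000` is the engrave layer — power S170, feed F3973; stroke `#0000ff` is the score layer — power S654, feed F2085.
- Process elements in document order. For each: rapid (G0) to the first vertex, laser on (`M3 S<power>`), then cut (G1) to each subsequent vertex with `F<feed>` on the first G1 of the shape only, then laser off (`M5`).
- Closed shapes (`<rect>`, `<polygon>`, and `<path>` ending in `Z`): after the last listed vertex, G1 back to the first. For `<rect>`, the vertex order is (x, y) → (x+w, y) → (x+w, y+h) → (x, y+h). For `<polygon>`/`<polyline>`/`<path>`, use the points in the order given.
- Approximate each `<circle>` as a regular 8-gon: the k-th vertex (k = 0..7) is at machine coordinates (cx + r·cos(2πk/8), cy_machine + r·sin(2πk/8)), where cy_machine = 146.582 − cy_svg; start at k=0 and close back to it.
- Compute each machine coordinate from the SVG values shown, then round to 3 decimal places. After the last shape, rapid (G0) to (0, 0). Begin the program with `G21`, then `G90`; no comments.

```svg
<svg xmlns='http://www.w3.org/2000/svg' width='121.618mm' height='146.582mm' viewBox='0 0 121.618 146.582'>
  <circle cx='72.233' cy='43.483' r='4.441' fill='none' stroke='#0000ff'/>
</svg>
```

1 u = 1 mm; y_m = 146.582 − y.

[1] `<circle>` circle, #0000ff→score S654 F2085: (76.674,103.099) → (75.373,106.239) → (72.233,107.540) → (69.093,106.239) → (67.792,103.099) → (69.093,99.959) → (72.233,98.658) → (75.373,99.959) → (76.674,103.099) (closed)

G21
G90
G0 X76.674 Y103.099
M3 S654
G1 X75.373 Y106.239 F2085
G1 X72.233 Y107.540
G1 X69.093 Y106.239
G1 X67.792 Y103.099
G1 X69.093 Y99.959
G1 X72.233 Y98.658
G1 X75.373 Y99.959
G1 X76.674 Y103.099
M5
G0 X0.000 Y0.000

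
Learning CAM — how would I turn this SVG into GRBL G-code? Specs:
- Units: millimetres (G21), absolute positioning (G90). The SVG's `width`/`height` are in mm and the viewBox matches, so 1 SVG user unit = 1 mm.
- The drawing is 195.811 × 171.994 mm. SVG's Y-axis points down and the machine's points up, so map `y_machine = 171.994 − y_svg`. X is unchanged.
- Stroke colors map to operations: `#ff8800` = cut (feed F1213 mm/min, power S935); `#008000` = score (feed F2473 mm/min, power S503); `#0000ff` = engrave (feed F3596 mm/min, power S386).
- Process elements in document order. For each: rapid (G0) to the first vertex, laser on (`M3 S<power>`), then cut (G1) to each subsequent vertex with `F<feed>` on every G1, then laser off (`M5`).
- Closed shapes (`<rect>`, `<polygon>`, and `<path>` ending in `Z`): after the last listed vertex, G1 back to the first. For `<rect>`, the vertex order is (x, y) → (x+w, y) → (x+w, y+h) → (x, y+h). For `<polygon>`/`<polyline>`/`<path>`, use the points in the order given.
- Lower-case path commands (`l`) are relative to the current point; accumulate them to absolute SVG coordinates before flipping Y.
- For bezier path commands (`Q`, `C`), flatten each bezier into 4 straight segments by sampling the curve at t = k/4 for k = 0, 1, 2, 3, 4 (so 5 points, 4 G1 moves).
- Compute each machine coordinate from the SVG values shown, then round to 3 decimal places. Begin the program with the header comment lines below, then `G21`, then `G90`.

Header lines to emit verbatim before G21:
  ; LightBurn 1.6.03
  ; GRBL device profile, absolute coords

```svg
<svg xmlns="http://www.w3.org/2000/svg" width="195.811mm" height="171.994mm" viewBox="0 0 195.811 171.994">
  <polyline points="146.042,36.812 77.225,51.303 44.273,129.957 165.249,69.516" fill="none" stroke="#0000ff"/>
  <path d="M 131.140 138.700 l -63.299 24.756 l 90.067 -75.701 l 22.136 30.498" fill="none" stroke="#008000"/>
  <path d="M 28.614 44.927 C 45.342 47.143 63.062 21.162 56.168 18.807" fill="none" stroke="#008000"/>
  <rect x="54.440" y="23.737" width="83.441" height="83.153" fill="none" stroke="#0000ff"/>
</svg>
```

1 u = 1 mm; y_m = 171.994 − y.

[1] `<polyline>` open polyline, #0000ff→engrave S386 F3596: (146.042,135.182) → (77.225,120.691) → (44.273,42.037) → (165.249,102.478)

[2] `<path>` open polyline, #008000→score S503 F2473: (131.140,33.294) → (67.841,8.538) → (157.908,84.239) → (180.044,53.741)

[3] `<path>` cubic bezier, #008000→score S503 F2473: (28.614,127.067) → (40.946,129.882) → (51.249,138.413) → (57.123,147.801) → (56.168,153.187)

[4] `<rect>` rectangle, #0000ff→engrave S386 F3596: (54.440,148.257) → (137.881,148.257) → (137.881,65.104) → (54.440,65.104) → (54.440,148.257) (closed)

; LightBurn 1.6.03
; GRBL device profile, absolute coords
G21
G90
G0 X146.042 Y135.182
M3 S386
G1 X77.225 Y120.691 F3596
G1 X44.273 Y42.037 F3596
G1 X165.249 Y102.478 F3596
M5
G0 X131.140 Y33.294
M3 S503
G1 X67.841 Y8.538 F2473
G1 X157.908 Y84.239 F2473
G1 X180.044 Y53.741 F2473
M5
G0 X28.614 Y127.067
M3 S503
G1 X40.946 Y129.882 F2473
G1 X51.249 Y138.413 F2473
G1 X57.123 Y147.801 F2473
G1 X56.168 Y153.187 F2473
M5
G0 X54.440 Y148.257
M3 S386
G1 X137.881 Y148.257 F3596
G1 X137.881 Y65.104 F3596
G1 X54.440 Y65.104 F3596
G1 X54.440 Y148.257 F3596
M5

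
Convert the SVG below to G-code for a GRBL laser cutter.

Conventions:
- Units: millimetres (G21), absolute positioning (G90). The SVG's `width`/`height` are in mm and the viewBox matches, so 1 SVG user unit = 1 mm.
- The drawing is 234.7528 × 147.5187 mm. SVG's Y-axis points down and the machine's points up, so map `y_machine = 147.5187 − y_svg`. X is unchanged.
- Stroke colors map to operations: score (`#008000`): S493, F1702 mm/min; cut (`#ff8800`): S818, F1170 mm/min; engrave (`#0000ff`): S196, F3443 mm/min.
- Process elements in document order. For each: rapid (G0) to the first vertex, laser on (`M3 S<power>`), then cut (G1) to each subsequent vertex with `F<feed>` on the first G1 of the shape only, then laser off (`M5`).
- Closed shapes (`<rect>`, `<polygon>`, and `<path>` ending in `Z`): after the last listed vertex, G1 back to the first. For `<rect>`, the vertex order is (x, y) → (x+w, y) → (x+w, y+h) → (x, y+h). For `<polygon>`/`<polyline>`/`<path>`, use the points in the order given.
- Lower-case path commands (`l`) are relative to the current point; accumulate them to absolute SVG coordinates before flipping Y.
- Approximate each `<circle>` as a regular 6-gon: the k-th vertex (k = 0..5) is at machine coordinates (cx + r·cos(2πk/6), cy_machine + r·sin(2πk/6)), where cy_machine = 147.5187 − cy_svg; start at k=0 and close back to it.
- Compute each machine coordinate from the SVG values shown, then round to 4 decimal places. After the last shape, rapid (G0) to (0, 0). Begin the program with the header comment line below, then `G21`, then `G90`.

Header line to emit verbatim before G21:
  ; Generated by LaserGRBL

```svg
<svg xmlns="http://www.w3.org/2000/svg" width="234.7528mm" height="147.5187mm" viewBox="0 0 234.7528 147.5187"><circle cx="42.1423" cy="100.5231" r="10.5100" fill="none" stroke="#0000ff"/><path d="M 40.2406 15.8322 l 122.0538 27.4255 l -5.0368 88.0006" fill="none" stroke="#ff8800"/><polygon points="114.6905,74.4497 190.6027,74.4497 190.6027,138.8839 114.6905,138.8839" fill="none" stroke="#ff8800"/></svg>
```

; Generated by LaserGRBL
G21
G90
G0 X52.6523 Y46.9956
M3 S196
G1 X47.3973 Y56.0975 F3443
G1 X36.8873 Y56.0975
G1 X31.6323 Y46.9956
G1 X36.8873 Y37.8937
G1 X47.3973 Y37.8937
G1 X52.6523 Y46.9956
M5
G0 X40.2406 Y131.6865
M3 S818
G1 X162.2944 Y104.2610 F1170
G1 X157.2576 Y16.2604
M5
G0 X114.6905 Y73.0690
M3 S818
G1 X190.6027 Y73.0690 F1170
G1 X190.6027 Y8.6348
G1 X114.6905 Y8.6348
G1 X114.6905 Y73.0690
M5
G0 X0.0000 Y0.0000

1 u = 1 mm; y_m = 147.5187 − y.

[1] `<circle>` circle, #0000ff→engrave S196 F3443: (52.6523,46.9956) → (47.3973,56.0975) → (36.8873,56.0975) → (31.6323,46.9956) → (36.8873,37.8937) → (47.3973,37.8937) → (52.6523,46.9956) (closed)

[2] `<path>` open polyline, #ff8800→cut S818 F1170: (40.2406,131.6865) → (162.2944,104.2610) → (157.2576,16.2604)

[3] `<polygon>` rectangle, #ff8800→cut S818 F1170: (114.6905,73.0690) → (190.6027,73.0690) → (190.6027,8.6348) → (114.6905,8.6348) → (114.6905,73.0690) (closed)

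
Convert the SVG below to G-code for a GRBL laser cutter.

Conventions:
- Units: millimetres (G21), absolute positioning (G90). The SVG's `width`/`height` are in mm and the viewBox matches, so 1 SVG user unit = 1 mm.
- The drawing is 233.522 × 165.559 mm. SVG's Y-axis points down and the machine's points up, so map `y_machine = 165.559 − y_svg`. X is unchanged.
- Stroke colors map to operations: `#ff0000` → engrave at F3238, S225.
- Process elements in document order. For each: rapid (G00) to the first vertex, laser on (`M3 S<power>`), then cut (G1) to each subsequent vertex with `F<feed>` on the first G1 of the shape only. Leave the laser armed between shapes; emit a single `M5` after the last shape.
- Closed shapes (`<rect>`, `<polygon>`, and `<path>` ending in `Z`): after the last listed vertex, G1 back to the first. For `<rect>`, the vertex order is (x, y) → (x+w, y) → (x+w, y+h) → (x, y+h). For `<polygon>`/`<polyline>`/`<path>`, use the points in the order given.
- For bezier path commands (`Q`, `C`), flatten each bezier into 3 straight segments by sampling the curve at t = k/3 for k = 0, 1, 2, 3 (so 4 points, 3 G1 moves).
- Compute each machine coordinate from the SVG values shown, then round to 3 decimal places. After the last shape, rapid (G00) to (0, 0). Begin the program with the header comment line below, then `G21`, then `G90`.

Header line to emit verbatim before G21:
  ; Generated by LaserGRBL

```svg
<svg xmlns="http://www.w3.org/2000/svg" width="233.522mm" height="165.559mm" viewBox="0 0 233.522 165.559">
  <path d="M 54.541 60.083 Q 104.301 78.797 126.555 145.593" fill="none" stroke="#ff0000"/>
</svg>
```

viewBox `0 0 233.522 165.559` with mm width/height → 1 unit = 1 mm. Flip: y_m = 165.559 − y_svg.

**Shape 1** — `<path>` quadratic bezier, stroke `#ff0000` → engrave (S225, F3238). Control points (SVG): P0=(54.541,60.083), P1=(104.301,78.797), P2=(126.555,145.593); sampled at t=k/3. Machine vertices: (54.541,105.476) → (84.658,87.658) → (108.663,59.154) → (126.555,19.966). Open path.

; Generated by LaserGRBL
G21
G90
G00 X54.541 Y105.476
M3 S225
G1 X84.658 Y87.658 F3238
G1 X108.663 Y59.154
G1 X126.555 Y19.966
M5
G00 X0.000 Y0.000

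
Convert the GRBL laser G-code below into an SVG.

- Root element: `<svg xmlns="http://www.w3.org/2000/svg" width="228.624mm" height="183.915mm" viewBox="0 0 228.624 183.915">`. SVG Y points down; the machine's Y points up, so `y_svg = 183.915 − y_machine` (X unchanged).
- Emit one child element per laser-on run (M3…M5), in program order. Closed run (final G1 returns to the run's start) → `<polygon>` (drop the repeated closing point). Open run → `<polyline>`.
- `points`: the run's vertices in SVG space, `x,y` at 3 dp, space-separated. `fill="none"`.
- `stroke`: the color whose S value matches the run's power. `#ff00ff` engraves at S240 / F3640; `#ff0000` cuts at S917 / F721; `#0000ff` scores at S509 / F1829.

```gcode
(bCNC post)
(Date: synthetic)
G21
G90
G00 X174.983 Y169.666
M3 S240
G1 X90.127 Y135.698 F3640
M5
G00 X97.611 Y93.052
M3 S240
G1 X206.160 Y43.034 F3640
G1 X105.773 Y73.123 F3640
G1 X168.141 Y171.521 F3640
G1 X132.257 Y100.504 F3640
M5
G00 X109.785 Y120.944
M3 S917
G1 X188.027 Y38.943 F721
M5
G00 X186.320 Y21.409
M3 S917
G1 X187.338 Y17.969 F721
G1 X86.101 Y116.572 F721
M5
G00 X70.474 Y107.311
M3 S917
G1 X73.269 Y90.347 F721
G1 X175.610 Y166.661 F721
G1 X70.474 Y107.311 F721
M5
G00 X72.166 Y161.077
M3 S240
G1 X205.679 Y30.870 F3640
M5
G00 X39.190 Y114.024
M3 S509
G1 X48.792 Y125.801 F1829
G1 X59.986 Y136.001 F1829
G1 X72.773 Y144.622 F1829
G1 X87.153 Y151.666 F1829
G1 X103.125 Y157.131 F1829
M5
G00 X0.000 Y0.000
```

Each laser-on run becomes one SVG element. Flip Y back into SVG space with y_svg = 183.915 − y_machine.

Run 1: the run's S240 means `#ff00ff` (engrave). The run is open, so emit a `<polyline>` with points (Y-flipped): 174.983,14.249 90.127,48.217.

Run 2: power S240 maps to stroke `#ff00ff` (engrave). The run is open, so emit a `<polyline>` with points (Y-flipped): 97.611,90.863 206.160,140.881 105.773,110.792 168.141,12.394 132.257,83.411.

Run 3: the run's S917 means `#ff0000` (cut). The run is open, so emit a `<polyline>` with points (Y-flipped): 109.785,62.971 188.027,144.972.

Run 4: power S917 maps to stroke `#ff0000` (cut). The run is open, so emit a `<polyline>` with points (Y-flipped): 186.320,162.506 187.338,165.946 86.101,67.343.

Run 5: the run's S917 means `#ff0000` (cut). The run returns to its start, so emit a `<polygon>` with points (Y-flipped): 70.474,76.604 73.269,93.568 175.610,17.254.

Run 6: the run's S240 means `#ff00ff` (engrave). The run is open, so emit a `<polyline>` with points (Y-flipped): 72.166,22.838 205.679,153.045.

Run 7: S509 ⇒ score layer `#0000ff`. The run is open, so emit a `<polyline>` with points (Y-flipped): 39.190,69.891 48.792,58.114 59.986,47.914 72.773,39.293 87.153,32.249 103.125,26.784.

<svg xmlns="http://www.w3.org/2000/svg" width="228.624mm" height="183.915mm" viewBox="0 0 228.624 183.915">
  <polyline points="174.983,14.249 90.127,48.217" fill="none" stroke="#ff00ff"/>
  <polyline points="97.611,90.863 206.160,140.881 105.773,110.792 168.141,12.394 132.257,83.411" fill="none" stroke="#ff00ff"/>
  <polyline points="109.785,62.971 188.027,144.972" fill="none" stroke="#ff0000"/>
  <polyline points="186.320,162.506 187.338,165.946 86.101,67.343" fill="none" stroke="#ff0000"/>
  <polygon points="70.474,76.604 73.269,93.568 175.610,17.254" fill="none" stroke="#ff0000"/>
  <polyline points="72.166,22.838 205.679,153.045" fill="none" stroke="#ff00ff"/>
  <polyline points="39.190,69.891 48.792,58.114 59.986,47.914 72.773,39.293 87.153,32.249 103.125,26.784" fill="none" stroke="#0000ff"/>
</svg>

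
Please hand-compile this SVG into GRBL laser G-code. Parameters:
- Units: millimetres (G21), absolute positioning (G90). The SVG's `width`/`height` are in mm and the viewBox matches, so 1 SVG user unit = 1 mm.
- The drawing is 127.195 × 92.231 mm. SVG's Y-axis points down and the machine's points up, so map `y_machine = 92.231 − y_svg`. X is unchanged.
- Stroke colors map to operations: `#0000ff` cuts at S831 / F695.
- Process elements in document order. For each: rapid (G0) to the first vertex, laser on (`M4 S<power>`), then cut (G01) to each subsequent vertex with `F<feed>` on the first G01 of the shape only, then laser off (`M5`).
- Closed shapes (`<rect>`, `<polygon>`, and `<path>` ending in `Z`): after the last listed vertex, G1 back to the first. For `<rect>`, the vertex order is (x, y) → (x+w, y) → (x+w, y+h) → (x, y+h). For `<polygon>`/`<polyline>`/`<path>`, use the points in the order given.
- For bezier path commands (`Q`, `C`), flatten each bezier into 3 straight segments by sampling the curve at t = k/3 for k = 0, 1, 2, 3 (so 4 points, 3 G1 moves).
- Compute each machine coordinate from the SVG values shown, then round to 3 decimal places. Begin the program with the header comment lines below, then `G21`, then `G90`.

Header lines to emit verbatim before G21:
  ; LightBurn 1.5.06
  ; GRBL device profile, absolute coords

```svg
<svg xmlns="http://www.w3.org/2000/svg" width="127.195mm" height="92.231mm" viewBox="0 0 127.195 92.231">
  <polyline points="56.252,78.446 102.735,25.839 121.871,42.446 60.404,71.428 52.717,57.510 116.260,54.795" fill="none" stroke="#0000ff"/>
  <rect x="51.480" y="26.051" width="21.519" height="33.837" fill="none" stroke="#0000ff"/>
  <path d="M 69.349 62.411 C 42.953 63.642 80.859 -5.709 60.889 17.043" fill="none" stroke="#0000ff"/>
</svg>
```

; LightBurn 1.5.06
; GRBL device profile, absolute coords
G21
G90
G0 X56.252 Y13.785
M4 S831
G01 X102.735 Y66.392 F695
G01 X121.871 Y49.785
G01 X60.404 Y20.803
G01 X52.717 Y34.721
G01 X116.260 Y37.436
M5
G0 X51.480 Y66.180
M4 S831
G01 X72.999 Y66.180 F695
G01 X72.999 Y32.343
G01 X51.480 Y32.343
G01 X51.480 Y66.180
M5
G0 X69.349 Y29.820
M4 S831
G01 X59.862 Y46.091 F695
G01 X66.092 Y73.264
G01 X60.889 Y75.188
M5

1 u = 1 mm; y_m = 92.231 − y.

[1] `<polyline>` open polyline, #0000ff→cut S831 F695: (56.252,13.785) → (102.735,66.392) → (121.871,49.785) → (60.404,20.803) → (52.717,34.721) → (116.260,37.436)

[2] `<rect>` rectangle, #0000ff→cut S831 F695: (51.480,66.180) → (72.999,66.180) → (72.999,32.343) → (51.480,32.343) → (51.480,66.180) (closed)

[3] `<path>` cubic bezier, #0000ff→cut S831 F695: (69.349,29.820) → (59.862,46.091) → (66.092,73.264) → (60.889,75.188)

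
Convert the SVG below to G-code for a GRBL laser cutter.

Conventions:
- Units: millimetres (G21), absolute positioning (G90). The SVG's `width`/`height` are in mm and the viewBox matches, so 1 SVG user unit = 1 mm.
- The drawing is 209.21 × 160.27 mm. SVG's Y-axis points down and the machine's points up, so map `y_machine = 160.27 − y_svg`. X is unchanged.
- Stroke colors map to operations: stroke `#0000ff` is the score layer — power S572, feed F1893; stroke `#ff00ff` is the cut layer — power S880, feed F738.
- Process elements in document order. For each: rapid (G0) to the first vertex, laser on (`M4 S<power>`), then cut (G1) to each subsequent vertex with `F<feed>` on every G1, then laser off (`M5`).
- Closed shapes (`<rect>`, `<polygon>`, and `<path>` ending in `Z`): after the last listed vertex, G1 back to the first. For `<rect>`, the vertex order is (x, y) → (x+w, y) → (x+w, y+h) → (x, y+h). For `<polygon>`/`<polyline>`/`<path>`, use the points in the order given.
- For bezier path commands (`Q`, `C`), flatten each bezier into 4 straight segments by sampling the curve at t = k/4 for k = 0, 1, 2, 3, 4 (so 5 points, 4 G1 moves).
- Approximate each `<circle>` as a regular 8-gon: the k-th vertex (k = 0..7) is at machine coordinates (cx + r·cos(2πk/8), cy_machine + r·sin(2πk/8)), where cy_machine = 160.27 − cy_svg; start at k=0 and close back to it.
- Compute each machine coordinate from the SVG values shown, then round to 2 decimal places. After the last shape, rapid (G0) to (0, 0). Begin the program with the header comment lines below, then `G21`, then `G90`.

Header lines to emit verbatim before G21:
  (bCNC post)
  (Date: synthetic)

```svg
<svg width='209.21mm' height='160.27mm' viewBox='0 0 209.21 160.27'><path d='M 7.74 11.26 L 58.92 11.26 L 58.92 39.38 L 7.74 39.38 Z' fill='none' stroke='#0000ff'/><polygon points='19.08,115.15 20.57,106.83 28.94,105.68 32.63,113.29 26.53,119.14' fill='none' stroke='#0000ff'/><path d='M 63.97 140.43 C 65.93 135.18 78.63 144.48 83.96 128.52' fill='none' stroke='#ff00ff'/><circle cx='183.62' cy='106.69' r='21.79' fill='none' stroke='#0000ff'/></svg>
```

viewBox `0 0 209.21 160.27` with mm width/height → 1 unit = 1 mm. Flip: y_m = 160.27 − y_svg.

**Shape 1** — `<path>` rectangle, stroke `#0000ff` → score (S572, F1893). Machine vertices: (7.74,149.01) → (58.92,149.01) → (58.92,120.89) → (7.74,120.89) → (7.74,149.01). Closed: final G1 returns to the first vertex.

**Shape 2** — `<polygon>` regular polygon, stroke `#0000ff` → score (S572, F1893). Machine vertices: (19.08,45.12) → (20.57,53.44) → (28.94,54.59) → (32.63,46.98) → (26.53,41.13) → (19.08,45.12). Closed: final G1 returns to the first vertex.

**Shape 3** — `<path>` cubic bezier, stroke `#ff00ff` → cut (S880, F738). Control points (SVG): P0=(63.97,140.43), P1=(65.93,135.18), P2=(78.63,144.48), P3=(83.96,128.52); sampled at t=k/4. Machine vertices: (63.97,19.84) → (67.17,21.67) → (72.70,21.78) → (78.86,23.89) → (83.96,31.75). Open path.

**Shape 4** — `<circle>` circle, stroke `#0000ff` → score (S572, F1893). Machine vertices: (205.41,53.58) → (199.03,68.99) → (183.62,75.37) → (168.21,68.99) → (161.83,53.58) → (168.21,38.17) → (183.62,31.79) → (199.03,38.17) → (205.41,53.58). Closed: final G1 returns to the first vertex.

(bCNC post)
(Date: synthetic)
G21
G90
G0 X7.74 Y149.01
M4 S572
G1 X58.92 Y149.01 F1893
G1 X58.92 Y120.89 F1893
G1 X7.74 Y120.89 F1893
G1 X7.74 Y149.01 F1893
M5
G0 X19.08 Y45.12
M4 S572
G1 X20.57 Y53.44 F1893
G1 X28.94 Y54.59 F1893
G1 X32.63 Y46.98 F1893
G1 X26.53 Y41.13 F1893
G1 X19.08 Y45.12 F1893
M5
G0 X63.97 Y19.84
M4 S880
G1 X67.17 Y21.67 F738
G1 X72.70 Y21.78 F738
G1 X78.86 Y23.89 F738
G1 X83.96 Y31.75 F738
M5
G0 X205.41 Y53.58
M4 S572
G1 X199.03 Y68.99 F1893
G1 X183.62 Y75.37 F1893
G1 X168.21 Y68.99 F1893
G1 X161.83 Y53.58 F1893
G1 X168.21 Y38.17 F1893
G1 X183.62 Y31.79 F1893
G1 X199.03 Y38.17 F1893
G1 X205.41 Y53.58 F1893
M5
G0 X0.00 Y0.00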